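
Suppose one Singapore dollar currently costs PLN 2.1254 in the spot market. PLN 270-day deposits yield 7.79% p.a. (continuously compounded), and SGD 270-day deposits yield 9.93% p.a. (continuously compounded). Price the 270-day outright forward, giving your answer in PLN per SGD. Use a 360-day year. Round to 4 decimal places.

T = 270/360 years.
PLN accumulates by e^(0.0779×270/360) = 1.0601655.
SGD accumulates by e^(0.0993×270/360) = 1.0773184.
CIP: F = S · (grow PLN)/(grow SGD) = 2.1254 × 1.0601655/1.0773184 = 2.091560 PLN per SGD.

2.0916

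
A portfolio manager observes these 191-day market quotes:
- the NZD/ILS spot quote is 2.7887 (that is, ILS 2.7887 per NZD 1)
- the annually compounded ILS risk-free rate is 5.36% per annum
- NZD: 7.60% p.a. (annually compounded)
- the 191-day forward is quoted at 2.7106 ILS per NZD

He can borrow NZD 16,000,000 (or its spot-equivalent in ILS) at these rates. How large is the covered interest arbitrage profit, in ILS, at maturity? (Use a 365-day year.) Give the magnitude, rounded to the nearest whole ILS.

ILS 790,834

T = 191/365 years.
Keep in NZD, deliver into the forward: 16,000,000·1.0390751758·2.7106 = ILS 45,064,274.74.
Swap to ILS now, deposit: 16,000,000·2.7887·1.0276990301 = ILS 45,855,108.56.
The quoted forward undervalues NZD, so borrow NZD, convert to ILS at spot, deposit the ILS at 5.36%, and buy NZD forward at 2.7106 to cover the loan.
The gap between the two covered legs is ILS 790,834.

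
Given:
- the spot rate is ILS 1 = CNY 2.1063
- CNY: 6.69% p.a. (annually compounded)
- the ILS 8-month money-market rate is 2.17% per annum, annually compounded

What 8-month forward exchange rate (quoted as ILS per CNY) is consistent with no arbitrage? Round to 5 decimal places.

0.46126

T = 8/12 years.
CNY accumulates by (1 + 0.0669)^(8/12) = 1.0441169.
Growth of 1 ILS over T: (1 + 0.0217)^(8/12) = 1.0144148.
So F = 2.1063 × 1.0441169 / 1.0144148 = 2.167973 (CNY/ILS).
Invert for ILS per CNY: 1 / 2.167973 = 0.46126.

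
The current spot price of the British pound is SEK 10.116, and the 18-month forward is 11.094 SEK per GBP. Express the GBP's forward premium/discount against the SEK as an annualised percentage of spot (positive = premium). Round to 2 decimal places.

+6.45%

T = 18/12 years.
(F − S)/S = (11.094 − 10.116)/10.116 = 0.0966785.
Annualise by dividing by T: 0.0966785 / (18/12) = 0.064452 → 6.45%.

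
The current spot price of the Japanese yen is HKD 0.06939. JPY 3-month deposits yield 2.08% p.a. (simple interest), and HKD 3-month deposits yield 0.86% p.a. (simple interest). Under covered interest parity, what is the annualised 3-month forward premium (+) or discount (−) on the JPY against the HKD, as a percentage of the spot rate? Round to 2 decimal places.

T = 3/12 years.
CIP forward (HKD per JPY) = 0.06939 × 1.002150/1.005200 = 0.06917946.
Annualised premium = (F − S)/S × (1/T) = (0.06917946 − 0.06939)/0.06939 ÷ (3/12) = -1.21%.

-1.21%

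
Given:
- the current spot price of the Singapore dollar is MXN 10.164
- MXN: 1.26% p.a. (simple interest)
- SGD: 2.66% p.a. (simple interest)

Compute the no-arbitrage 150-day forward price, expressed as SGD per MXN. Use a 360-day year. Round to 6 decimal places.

T = 150/360 years.
MXN accumulates by 1 + 0.0126×150/360 = 1.005250.
Growth of 1 SGD over T: 1 + 0.0266×150/360 = 1.0110833.
Forward (MXN per SGD) = 10.164 × 1.005250 / 1.0110833 = 10.10536.
Quoted the other way: 1/10.10536 = 0.098957 SGD per MXN.

0.098957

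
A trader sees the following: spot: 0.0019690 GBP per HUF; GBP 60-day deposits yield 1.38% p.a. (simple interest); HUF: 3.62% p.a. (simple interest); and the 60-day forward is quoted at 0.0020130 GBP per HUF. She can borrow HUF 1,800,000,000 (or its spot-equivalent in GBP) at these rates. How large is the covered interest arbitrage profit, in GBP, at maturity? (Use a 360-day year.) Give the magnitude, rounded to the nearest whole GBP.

GBP 92,910

T = 60/360 years.
Invest the HUF and cover forward: 1,800,000,000 × 1.006033333 × 0.0020130 = GBP 3,645,261.18.
Convert at spot and invest in GBP: 1,800,000,000 × 0.0019690 × 1.002300 = GBP 3,552,351.66.
The quoted forward overvalues HUF, so borrow GBP, buy HUF at spot, deposit the HUF at 3.62%, and sell the proceeds forward at 0.0020130.
The gap between the two covered legs is GBP 92,910.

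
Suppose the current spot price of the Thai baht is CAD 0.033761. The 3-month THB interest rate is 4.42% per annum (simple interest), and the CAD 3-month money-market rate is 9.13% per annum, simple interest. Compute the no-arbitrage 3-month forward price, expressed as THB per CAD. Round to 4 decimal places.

29.2790

T = 3/12 years.
CAD accumulates by 1 + 0.0913×3/12 = 1.022825.
Growth of 1 THB over T: 1 + 0.0442×3/12 = 1.011050.
CIP: F = S · (grow CAD)/(grow THB) = 0.033761 × 1.022825/1.011050 = 0.034154191 CAD per THB.
Invert for THB per CAD: 1 / 0.034154191 = 29.2790.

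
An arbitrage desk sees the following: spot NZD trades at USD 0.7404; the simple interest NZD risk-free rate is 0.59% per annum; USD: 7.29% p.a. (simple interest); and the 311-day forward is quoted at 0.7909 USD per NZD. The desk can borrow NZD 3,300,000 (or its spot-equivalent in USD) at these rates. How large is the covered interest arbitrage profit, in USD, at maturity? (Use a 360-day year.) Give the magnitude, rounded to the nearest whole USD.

USD 26,079

T = 311/360 years.
Keep in NZD, deliver into the forward: 3,300,000·1.005096944·0.7909 = USD 2,623,272.87.
Swap to USD now, deposit: 3,300,000·0.7404·1.0629775 = USD 2,597,194.19.
The quoted forward overvalues NZD, so borrow USD, buy NZD at spot, deposit the NZD at 0.59%, and sell the proceeds forward at 0.7909.
Arbitrage profit = |2,623,272.87 − 2,597,194.19| = USD 26,079.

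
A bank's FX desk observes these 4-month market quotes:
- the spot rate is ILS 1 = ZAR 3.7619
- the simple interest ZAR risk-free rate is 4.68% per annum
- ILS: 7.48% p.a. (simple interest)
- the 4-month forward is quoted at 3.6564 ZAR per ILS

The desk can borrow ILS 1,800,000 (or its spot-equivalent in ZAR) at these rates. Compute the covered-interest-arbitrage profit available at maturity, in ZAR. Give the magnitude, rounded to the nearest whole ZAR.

T = 4/12 years.
Route A — deposit ILS, sell forward: 1,800,000 × 1.024933333 × 3.6564 = ZAR 6,745,619.23.
Route B — convert at spot, deposit ZAR: 1,800,000 × 3.7619 × 1.015600 = ZAR 6,877,054.15.
The quoted forward undervalues ILS, so borrow ILS, convert to ZAR at spot, deposit the ZAR at 4.68%, and buy ILS forward at 3.6564 to cover the loan.
The gap between the two covered legs is ZAR 131,435.

ZAR 131,435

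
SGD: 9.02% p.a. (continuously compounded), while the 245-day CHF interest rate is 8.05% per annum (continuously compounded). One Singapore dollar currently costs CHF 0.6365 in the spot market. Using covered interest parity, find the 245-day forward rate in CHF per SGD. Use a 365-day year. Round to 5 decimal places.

0.63237

T = 245/365 years.
Growth of 1 CHF over T: e^(0.0805×245/365) = 1.0555207.
SGD growth factor: e^(0.0902×245/365) = 1.0624156.
Forward (CHF per SGD) = 0.6365 × 1.0555207 / 1.0624156 = 0.6323692.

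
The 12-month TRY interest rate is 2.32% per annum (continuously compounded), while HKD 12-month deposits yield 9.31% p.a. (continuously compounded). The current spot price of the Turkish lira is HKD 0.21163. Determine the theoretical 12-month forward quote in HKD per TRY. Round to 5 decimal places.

0.22695

T = 1 year.
HKD growth factor: e^(0.0931×1) = 1.0975715.
Growth of 1 TRY over T: e^(0.0232×1) = 1.0234712.
Forward (HKD per TRY) = 0.21163 × 1.0975715 / 1.0234712 = 0.2269522.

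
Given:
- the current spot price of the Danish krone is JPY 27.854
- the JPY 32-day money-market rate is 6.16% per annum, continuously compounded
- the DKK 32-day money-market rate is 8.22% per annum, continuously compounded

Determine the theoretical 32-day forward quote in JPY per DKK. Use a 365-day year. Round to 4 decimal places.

27.8037

T = 32/365 years.
JPY growth factor: e^(0.0616×32/365) = 1.00541516.
Growth of 1 DKK over T: e^(0.0822×32/365) = 1.00723261.
So F = 27.854 × 1.00541516 / 1.00723261 = 27.803740 (JPY/DKK).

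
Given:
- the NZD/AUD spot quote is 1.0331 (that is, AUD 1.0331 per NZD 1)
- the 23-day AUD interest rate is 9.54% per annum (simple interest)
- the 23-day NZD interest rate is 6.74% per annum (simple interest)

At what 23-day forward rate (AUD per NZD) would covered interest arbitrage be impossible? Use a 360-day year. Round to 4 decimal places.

1.0349

T = 23/360 years.
AUD growth factor: 1 + 0.0954×23/360 = 1.006095.
NZD growth factor: 1 + 0.0674×23/360 = 1.0043061.
CIP: F = S · (grow AUD)/(grow NZD) = 1.0331 × 1.006095/1.0043061 = 1.034940 AUD per NZD.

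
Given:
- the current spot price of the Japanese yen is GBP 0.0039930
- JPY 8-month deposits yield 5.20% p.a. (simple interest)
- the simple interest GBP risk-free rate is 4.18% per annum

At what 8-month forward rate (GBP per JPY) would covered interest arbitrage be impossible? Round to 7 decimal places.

T = 8/12 years.
GBP accumulates by 1 + 0.0418×8/12 = 1.0278667.
JPY growth factor: 1 + 0.0520×8/12 = 1.0346667.
Forward (GBP per JPY) = 0.003993 × 1.0278667 / 1.0346667 = 0.003966757.

0.0039668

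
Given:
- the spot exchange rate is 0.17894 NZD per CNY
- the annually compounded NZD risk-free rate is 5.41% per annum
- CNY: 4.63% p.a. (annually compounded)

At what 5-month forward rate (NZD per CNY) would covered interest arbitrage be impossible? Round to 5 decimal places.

T = 5/12 years.
NZD growth factor: (1 + 0.0541)^(5/12) = 1.0221958.
CNY accumulates by (1 + 0.0463)^(5/12) = 1.0190373.
CIP: F = S · (grow NZD)/(grow CNY) = 0.17894 × 1.0221958/1.0190373 = 0.1794946 NZD per CNY.

0.17949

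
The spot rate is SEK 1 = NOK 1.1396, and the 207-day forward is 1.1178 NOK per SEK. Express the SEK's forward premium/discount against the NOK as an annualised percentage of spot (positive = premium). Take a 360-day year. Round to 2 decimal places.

T = 207/360 years.
Period premium: (1.1178 − 1.1396)/1.1396 = -0.0191295.
×(1/T) gives -3.33% p.a.

-3.33%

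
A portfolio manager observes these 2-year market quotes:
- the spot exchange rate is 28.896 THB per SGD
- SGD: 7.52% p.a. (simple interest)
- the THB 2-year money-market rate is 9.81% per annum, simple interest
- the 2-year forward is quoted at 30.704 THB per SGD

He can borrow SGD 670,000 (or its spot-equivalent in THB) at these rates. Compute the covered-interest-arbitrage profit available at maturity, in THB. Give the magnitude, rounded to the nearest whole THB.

THB 506,846

T = 2 years.
Keep in SGD, deliver into the forward: 670,000·1.150400·30.704 = THB 23,665,660.67.
Swap to THB now, deposit: 670,000·28.896·1.196200 = THB 23,158,814.78.
The quoted forward overvalues SGD, so borrow THB, buy SGD at spot, deposit the SGD at 7.52%, and sell the proceeds forward at 30.704.
Profit = 23,665,660.67 − 23,158,814.78 = THB 506,846.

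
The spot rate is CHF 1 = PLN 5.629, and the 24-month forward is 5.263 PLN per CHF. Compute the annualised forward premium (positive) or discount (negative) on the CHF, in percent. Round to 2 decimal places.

T = 2 years.
Period premium: (5.263 − 5.629)/5.629 = -0.0650204.
Per annum: -0.0650204 / 2 = -0.032510 = -3.25%.

-3.25%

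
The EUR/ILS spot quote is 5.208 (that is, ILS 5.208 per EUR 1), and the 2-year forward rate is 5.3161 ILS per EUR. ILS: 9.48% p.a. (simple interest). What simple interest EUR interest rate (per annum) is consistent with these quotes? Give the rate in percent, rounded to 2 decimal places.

T = 2 years.
F/S = 5.3161/5.208 = 1.0207565 = (growth of ILS) / (growth of EUR).
ILS growth factor: 1 + 0.0948×2 = 1.189600.
So the EUR growth factor = 1.1654102.
(1.1654102 − 1)/T = 0.082705, i.e. 8.27%.

8.27%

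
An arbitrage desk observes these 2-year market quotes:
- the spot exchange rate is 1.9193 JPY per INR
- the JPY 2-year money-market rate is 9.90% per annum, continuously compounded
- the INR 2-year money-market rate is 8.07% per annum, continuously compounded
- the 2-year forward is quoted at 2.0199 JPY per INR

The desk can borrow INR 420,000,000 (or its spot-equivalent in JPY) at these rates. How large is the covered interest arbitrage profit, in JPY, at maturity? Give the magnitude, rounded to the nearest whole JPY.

JPY 14,339,192

T = 2 years.
Invest the INR and cover forward: 420,000,000 × 1.17515493679 × 2.0199 = JPY 996,952,091.87.
Convert at spot and invest in JPY: 420,000,000 × 1.9193 × 1.21896239382 = JPY 982,612,899.43.
The quoted forward overvalues INR, so borrow JPY, buy INR at spot, deposit the INR at 8.07%, and sell the proceeds forward at 2.0199.
Arbitrage profit = |996,952,091.87 − 982,612,899.43| = JPY 14,339,192.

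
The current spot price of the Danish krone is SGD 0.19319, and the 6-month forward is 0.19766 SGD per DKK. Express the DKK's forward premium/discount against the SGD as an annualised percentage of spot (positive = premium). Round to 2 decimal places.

T = 6/12 years.
Period premium: (0.19766 − 0.19319)/0.19319 = 0.0231378.
Annualise by dividing by T: 0.0231378 / (6/12) = 0.046276 → 4.63%.

+4.63%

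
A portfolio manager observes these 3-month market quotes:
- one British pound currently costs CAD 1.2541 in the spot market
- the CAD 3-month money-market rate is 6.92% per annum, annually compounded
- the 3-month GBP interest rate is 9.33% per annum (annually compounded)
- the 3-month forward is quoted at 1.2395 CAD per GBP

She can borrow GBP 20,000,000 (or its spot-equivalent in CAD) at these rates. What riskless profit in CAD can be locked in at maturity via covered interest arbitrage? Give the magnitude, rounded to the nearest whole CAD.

CAD 156,061

T = 3/12 years.
Invest the GBP and cover forward: 20,000,000 × 1.0225506686 × 1.2395 = CAD 25,349,031.07.
Convert at spot and invest in CAD: 20,000,000 × 1.2541 × 1.0168683673 = CAD 25,505,092.39.
The quoted forward undervalues GBP, so borrow GBP, convert to CAD at spot, deposit the CAD at 6.92%, and buy GBP forward at 1.2395 to cover the loan.
The gap between the two covered legs is CAD 156,061.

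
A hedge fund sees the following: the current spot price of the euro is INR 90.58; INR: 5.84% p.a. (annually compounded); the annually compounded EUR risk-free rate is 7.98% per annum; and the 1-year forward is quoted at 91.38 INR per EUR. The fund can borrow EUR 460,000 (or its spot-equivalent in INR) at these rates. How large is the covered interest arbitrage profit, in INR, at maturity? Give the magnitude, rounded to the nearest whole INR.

INR 1,289,036

T = 1 year.
Invest the EUR and cover forward: 460,000 × 1.079800 × 91.38 = INR 45,389,177.04.
Convert at spot and invest in INR: 460,000 × 90.58 × 1.058400 = INR 44,100,141.12.
The quoted forward overvalues EUR, so borrow INR, buy EUR at spot, deposit the EUR at 7.98%, and sell the proceeds forward at 91.38.
The gap between the two covered legs is INR 1,289,036.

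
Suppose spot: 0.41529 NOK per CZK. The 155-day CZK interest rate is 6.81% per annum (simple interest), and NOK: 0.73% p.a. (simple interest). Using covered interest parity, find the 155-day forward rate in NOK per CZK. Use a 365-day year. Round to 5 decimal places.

0.40487

T = 155/365 years.
NOK growth factor: 1 + 0.0073×155/365 = 1.003100.
Growth of 1 CZK over T: 1 + 0.0681×155/365 = 1.0289192.
CIP: F = S · (grow NOK)/(grow CZK) = 0.41529 × 1.003100/1.0289192 = 0.4048689 NOK per CZK.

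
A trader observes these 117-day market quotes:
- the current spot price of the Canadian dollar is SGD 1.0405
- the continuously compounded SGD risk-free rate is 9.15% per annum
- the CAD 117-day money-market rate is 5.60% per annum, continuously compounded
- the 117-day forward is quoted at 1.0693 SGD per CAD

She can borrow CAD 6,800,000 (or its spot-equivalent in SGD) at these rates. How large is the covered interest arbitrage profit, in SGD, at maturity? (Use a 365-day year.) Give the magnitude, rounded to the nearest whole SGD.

SGD 116,947

T = 117/365 years.
Keep in CAD, deliver into the forward: 6,800,000·1.018112767·1.0693 = SGD 7,402,942.28.
Swap to SGD now, deposit: 6,800,000·1.0405·1.029764502 = SGD 7,285,995.76.
The quoted forward overvalues CAD, so borrow SGD, buy CAD at spot, deposit the CAD at 5.60%, and sell the proceeds forward at 1.0693.
Arbitrage profit = |7,402,942.28 − 7,285,995.76| = SGD 116,947.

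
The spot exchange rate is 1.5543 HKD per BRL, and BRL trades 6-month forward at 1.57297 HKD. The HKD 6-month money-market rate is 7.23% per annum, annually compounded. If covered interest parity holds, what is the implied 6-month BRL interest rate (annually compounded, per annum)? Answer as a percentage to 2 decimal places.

4.70%

T = 6/12 years.
F/S = 1.57297/1.5543 = 1.0120118 = (growth of HKD) / (growth of BRL).
The HKD side grows by (1 + 0.0723)^(6/12) = 1.0355192.
That pins the BRL growth at 1.0232284.
r = 1.0232284^(12/6) − 1 = 0.046996 → 4.70%.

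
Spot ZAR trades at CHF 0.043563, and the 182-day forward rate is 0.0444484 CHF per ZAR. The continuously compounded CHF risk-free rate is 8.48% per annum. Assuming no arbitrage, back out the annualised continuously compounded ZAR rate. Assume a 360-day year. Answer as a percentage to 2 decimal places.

T = 182/360 years.
CIP gives F = S · g_CHF/g_ZAR, so g_CHF/g_ZAR = 0.0444484/0.043563 = 1.0203246.
The CHF side grows by e^(0.0848×182/360) = 1.0438034.
So the ZAR growth factor = 1.0230111.
Take logs: ln 1.0230111 / (182/360) = 0.045001, so 4.50%.

4.50%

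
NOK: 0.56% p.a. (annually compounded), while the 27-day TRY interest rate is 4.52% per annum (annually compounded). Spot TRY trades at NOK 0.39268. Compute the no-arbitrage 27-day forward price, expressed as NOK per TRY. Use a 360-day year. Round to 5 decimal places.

T = 27/360 years.
NOK accumulates by (1 + 0.0056)^(27/360) = 1.0004189.
Growth of 1 TRY over T: (1 + 0.0452)^(27/360) = 1.0033211.
Forward (NOK per TRY) = 0.39268 × 1.0004189 / 1.0033211 = 0.3915441.

0.39154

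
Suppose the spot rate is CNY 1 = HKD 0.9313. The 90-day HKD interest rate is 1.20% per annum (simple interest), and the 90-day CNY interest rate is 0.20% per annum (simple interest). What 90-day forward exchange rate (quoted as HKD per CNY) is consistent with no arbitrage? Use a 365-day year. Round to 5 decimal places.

0.93360

T = 90/365 years.
Growth of 1 HKD over T: 1 + 0.0120×90/365 = 1.0029589.
CNY accumulates by 1 + 0.0020×90/365 = 1.0004932.
So F = 0.9313 × 1.0029589 / 1.0004932 = 0.9335952 (HKD/CNY).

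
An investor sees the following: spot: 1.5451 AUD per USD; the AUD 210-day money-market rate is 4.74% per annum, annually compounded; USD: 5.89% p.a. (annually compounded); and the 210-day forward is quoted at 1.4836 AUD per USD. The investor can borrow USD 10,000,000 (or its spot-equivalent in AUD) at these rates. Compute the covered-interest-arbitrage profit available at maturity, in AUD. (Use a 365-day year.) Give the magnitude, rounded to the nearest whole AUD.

AUD 535,580

T = 210/365 years.
Route A — deposit USD, sell forward: 10,000,000 × 1.0334753137 × 1.4836 = AUD 15,332,639.75.
Route B — convert at spot, deposit AUD: 10,000,000 × 1.5451 × 1.027002771 = AUD 15,868,219.81.
The quoted forward undervalues USD, so borrow USD, convert to AUD at spot, deposit the AUD at 4.74%, and buy USD forward at 1.4836 to cover the loan.
The gap between the two covered legs is AUD 535,580.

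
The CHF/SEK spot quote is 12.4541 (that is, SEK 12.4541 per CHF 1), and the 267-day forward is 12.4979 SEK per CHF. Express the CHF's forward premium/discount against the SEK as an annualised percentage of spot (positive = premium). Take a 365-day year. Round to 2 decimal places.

+0.48%

T = 267/365 years.
CHF trades forward at +0.35169% vs spot over the period.
×(1/T) gives 0.48% p.a.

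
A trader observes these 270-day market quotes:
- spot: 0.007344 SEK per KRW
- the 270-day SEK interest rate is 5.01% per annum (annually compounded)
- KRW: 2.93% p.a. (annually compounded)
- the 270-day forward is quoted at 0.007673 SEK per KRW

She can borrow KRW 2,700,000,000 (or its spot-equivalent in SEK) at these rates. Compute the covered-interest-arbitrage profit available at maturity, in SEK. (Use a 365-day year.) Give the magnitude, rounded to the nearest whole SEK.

SEK 605,463

T = 270/365 years.
Route A — deposit KRW, sell forward: 2,700,000,000 × 1.0215923301 × 0.007673 = SEK 21,164,430.46.
Route B — convert at spot, deposit SEK: 2,700,000,000 × 0.007344 × 1.0368235921 = SEK 20,558,967.64.
The quoted forward overvalues KRW, so borrow SEK, buy KRW at spot, deposit the KRW at 2.93%, and sell the proceeds forward at 0.007673.
The gap between the two covered legs is SEK 605,463.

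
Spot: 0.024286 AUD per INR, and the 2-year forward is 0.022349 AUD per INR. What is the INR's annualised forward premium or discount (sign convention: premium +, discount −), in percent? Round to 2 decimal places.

T = 2 years.
INR trades forward at -7.97579% vs spot over the period.
Per annum: -0.0797579 / 2 = -0.039879 = -3.99%.

-3.99%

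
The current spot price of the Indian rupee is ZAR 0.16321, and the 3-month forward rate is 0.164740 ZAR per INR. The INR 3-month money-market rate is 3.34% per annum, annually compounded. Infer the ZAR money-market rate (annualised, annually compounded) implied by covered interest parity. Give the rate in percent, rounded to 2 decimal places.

T = 3/12 years.
F/S = 0.16474/0.16321 = 1.0093744 = (growth of ZAR) / (growth of INR).
INR growth factor: (1 + 0.0334)^(3/12) = 1.0082474.
Hence g_ZAR = 1.0176991.
Annualise: 1.0176991^(12/3) − 1 = 0.072698 = 7.27%.

7.27%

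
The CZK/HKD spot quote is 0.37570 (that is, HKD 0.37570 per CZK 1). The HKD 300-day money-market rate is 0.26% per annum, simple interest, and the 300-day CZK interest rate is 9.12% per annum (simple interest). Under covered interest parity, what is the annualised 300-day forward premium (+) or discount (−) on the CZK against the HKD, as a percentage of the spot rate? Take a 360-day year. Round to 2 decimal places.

T = 300/360 years.
F = S · g_HKD/g_CZK = 0.3757 × 1.0021667/1.076000 = 0.34992010.
(F − S)/S ÷ T = (0.34992010 − 0.3757)/0.3757/(300/360) = -0.082342 → -8.23%.

-8.23%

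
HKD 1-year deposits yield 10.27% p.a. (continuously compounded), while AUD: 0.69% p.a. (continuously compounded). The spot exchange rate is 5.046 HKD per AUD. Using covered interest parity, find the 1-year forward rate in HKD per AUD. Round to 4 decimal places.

T = 1 year.
Growth of 1 HKD over T: e^(0.1027×1) = 1.1081589.
AUD growth factor: e^(0.0069×1) = 1.0069239.
CIP: F = S · (grow HKD)/(grow AUD) = 5.046 × 1.1081589/1.0069239 = 5.553319 HKD per AUD.

5.5533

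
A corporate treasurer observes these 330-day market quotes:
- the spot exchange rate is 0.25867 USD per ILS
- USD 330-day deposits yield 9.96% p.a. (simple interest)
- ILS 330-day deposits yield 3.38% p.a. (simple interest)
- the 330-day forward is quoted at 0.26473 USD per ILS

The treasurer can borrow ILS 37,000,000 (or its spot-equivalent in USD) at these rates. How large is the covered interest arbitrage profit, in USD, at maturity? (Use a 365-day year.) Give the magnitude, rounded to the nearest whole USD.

USD 338,298

T = 330/365 years.
Invest the ILS and cover forward: 37,000,000 × 1.030558904 × 0.26473 = USD 10,094,334.77.
Convert at spot and invest in USD: 37,000,000 × 0.25867 × 1.090049315 = USD 10,432,633.08.
The quoted forward undervalues ILS, so borrow ILS, convert to USD at spot, deposit the USD at 9.96%, and buy ILS forward at 0.26473 to cover the loan.
Arbitrage profit = |10,094,334.77 − 10,432,633.08| = USD 338,298.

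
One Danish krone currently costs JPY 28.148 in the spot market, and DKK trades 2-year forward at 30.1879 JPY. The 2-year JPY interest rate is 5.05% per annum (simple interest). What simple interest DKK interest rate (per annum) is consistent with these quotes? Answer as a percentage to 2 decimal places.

T = 2 years.
CIP gives F = S · g_JPY/g_DKK, so g_JPY/g_DKK = 30.1879/28.148 = 1.0724705.
The JPY side grows by 1 + 0.0505×2 = 1.101000.
That pins the DKK growth at 1.0266017.
r = (1.0266017 − 1)/2 = 0.013301 → 1.33%.

1.33%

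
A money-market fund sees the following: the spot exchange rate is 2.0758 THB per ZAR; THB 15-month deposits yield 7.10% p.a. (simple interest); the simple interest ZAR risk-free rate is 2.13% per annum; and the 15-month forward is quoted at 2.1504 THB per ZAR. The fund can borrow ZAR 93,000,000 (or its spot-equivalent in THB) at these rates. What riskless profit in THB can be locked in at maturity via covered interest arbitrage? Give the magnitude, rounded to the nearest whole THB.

T = 15/12 years.
Keep in ZAR, deliver into the forward: 93,000,000·1.026625·2.1504 = THB 205,311,859.20.
Swap to THB now, deposit: 93,000,000·2.0758·1.088750 = THB 210,182,534.25.
The quoted forward undervalues ZAR, so borrow ZAR, convert to THB at spot, deposit the THB at 7.10%, and buy ZAR forward at 2.1504 to cover the loan.
Arbitrage profit = |205,311,859.20 − 210,182,534.25| = THB 4,870,675.

THB 4,870,675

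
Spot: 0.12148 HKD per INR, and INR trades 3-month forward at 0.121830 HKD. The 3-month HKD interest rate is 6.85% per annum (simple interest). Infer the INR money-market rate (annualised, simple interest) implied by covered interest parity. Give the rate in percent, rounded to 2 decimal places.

5.68%

T = 3/12 years.
By CIP, F/S equals the HKD-to-INR growth ratio: 0.12183/0.12148 = 1.0028811.
The HKD side grows by 1 + 0.0685×3/12 = 1.017125.
So the INR growth factor = 1.014203.
r = (1.014203 − 1)/(3/12) = 0.056812 → 5.68%.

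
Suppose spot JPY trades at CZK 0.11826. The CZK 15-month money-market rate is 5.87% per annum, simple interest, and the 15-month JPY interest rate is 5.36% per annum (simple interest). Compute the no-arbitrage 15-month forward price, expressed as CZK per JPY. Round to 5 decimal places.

T = 15/12 years.
CZK accumulates by 1 + 0.0587×15/12 = 1.073375.
JPY growth factor: 1 + 0.0536×15/12 = 1.067000.
Forward (CZK per JPY) = 0.11826 × 1.073375 / 1.067000 = 0.1189666.

0.11897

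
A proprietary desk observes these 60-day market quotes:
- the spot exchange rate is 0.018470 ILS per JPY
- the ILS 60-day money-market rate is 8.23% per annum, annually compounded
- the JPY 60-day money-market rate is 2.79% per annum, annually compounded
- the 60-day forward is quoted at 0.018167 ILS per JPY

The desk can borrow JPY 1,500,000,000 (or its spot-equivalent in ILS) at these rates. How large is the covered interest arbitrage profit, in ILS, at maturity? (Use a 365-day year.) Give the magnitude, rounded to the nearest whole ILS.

ILS 693,493

T = 60/365 years.
Route A — deposit JPY, sell forward: 1,500,000,000 × 1.0045337345 × 0.018167 = ILS 27,374,046.53.
Route B — convert at spot, deposit ILS: 1,500,000,000 × 0.018470 × 1.0130857122 = ILS 28,067,539.66.
The quoted forward undervalues JPY, so borrow JPY, convert to ILS at spot, deposit the ILS at 8.23%, and buy JPY forward at 0.018167 to cover the loan.
Arbitrage profit = |27,374,046.53 − 28,067,539.66| = ILS 693,493.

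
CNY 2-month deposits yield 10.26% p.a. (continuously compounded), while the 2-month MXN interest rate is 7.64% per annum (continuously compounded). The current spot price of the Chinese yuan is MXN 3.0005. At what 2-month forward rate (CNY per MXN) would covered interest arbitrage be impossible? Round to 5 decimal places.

0.33474

T = 2/12 years.
MXN accumulates by e^(0.0764×2/12) = 1.0128147.
CNY growth factor: e^(0.1026×2/12) = 1.017247.
So F = 3.0005 × 1.0128147 / 1.017247 = 2.987426 (MXN/CNY).
Invert for CNY per MXN: 1 / 2.987426 = 0.33474.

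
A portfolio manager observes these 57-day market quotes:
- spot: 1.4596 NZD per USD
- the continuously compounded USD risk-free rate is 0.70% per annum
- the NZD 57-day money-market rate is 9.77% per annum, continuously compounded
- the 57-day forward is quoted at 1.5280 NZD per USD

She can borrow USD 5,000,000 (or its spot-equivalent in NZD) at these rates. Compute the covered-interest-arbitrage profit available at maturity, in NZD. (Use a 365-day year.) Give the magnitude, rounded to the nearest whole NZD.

NZD 238,155

T = 57/365 years.
Route A — deposit USD, sell forward: 5,000,000 × 1.001093748 × 1.5280 = NZD 7,648,356.23.
Route B — convert at spot, deposit NZD: 5,000,000 × 1.4596 × 1.015374246 = NZD 7,410,201.25.
The quoted forward overvalues USD, so borrow NZD, buy USD at spot, deposit the USD at 0.70%, and sell the proceeds forward at 1.5280.
Arbitrage profit = |7,648,356.23 − 7,410,201.25| = NZD 238,155.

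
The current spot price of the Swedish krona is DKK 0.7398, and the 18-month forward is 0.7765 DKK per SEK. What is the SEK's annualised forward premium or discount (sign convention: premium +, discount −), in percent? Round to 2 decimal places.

T = 18/12 years.
SEK trades forward at +4.96080% vs spot over the period.
Annualise by dividing by T: 0.0496080 / (18/12) = 0.033072 → 3.31%.

+3.31%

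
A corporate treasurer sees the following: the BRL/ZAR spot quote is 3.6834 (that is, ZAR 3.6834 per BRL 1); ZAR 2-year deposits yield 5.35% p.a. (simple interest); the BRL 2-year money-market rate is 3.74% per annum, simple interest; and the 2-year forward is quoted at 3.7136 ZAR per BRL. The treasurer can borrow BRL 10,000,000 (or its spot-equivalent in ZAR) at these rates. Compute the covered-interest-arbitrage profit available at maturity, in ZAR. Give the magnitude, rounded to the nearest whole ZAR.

T = 2 years.
Keep in BRL, deliver into the forward: 10,000,000·1.074800·3.7136 = ZAR 39,913,772.80.
Swap to ZAR now, deposit: 10,000,000·3.6834·1.107000 = ZAR 40,775,238.00.
The quoted forward undervalues BRL, so borrow BRL, convert to ZAR at spot, deposit the ZAR at 5.35%, and buy BRL forward at 3.7136 to cover the loan.
Arbitrage profit = |39,913,772.80 − 40,775,238.00| = ZAR 861,465.

ZAR 861,465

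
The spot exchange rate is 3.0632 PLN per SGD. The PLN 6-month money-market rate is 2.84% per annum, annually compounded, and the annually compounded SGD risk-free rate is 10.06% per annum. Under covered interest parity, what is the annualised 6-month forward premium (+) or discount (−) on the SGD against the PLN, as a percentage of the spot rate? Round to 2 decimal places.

-6.67%

T = 6/12 years.
No-arbitrage forward: 3.0632 × 1.0141006 / 1.0490948 = 2.9610222 PLN/SGD.
Annualised premium = (F − S)/S × (1/T) = (2.9610222 − 3.0632)/3.0632 ÷ (6/12) = -6.67%.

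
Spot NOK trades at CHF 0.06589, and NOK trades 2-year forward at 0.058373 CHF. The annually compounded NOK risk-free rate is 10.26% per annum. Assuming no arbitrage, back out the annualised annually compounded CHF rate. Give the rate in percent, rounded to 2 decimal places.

3.78%

T = 2 years.
By CIP, F/S equals the CHF-to-NOK growth ratio: 0.058373/0.06589 = 0.8859159.
NOK growth factor: (1 + 0.1026)^2 = 1.2157268.
That pins the CHF growth at 1.0770317.
Annualise: 1.0770317^(1/2) − 1 = 0.037801 = 3.78%.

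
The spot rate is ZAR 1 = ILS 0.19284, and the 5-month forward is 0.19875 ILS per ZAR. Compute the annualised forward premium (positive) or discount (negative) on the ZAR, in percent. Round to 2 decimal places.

+7.36%

T = 5/12 years.
Period premium: (0.19875 − 0.19284)/0.19284 = 0.0306472.
Per annum: 0.0306472 / (5/12) = 0.073553 = 7.36%.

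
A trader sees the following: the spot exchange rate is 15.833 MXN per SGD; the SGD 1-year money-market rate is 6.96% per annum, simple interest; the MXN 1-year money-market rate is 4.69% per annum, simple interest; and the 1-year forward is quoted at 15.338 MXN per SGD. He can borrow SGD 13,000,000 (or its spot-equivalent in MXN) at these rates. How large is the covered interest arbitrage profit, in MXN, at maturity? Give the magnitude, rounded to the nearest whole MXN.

MXN 2,210,558

T = 1 year.
Keep in SGD, deliver into the forward: 13,000,000·1.069600·15.338 = MXN 213,271,822.40.
Swap to MXN now, deposit: 13,000,000·15.833·1.046900 = MXN 215,482,380.10.
The quoted forward undervalues SGD, so borrow SGD, convert to MXN at spot, deposit the MXN at 4.69%, and buy SGD forward at 15.338 to cover the loan.
Arbitrage profit = |213,271,822.40 − 215,482,380.10| = MXN 2,210,558.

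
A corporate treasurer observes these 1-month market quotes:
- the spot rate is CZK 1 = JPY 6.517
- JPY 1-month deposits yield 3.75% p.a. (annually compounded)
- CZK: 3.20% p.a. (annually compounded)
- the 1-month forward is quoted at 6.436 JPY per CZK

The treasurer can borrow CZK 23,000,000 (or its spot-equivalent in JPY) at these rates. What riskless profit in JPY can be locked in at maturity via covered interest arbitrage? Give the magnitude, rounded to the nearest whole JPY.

T = 1/12 years.
Route A — deposit CZK, sell forward: 23,000,000 × 1.00262833696 × 6.436 = JPY 148,417,067.46.
Route B — convert at spot, deposit JPY: 23,000,000 × 6.517 × 1.0030725417 = JPY 150,351,546.35.
The quoted forward undervalues CZK, so borrow CZK, convert to JPY at spot, deposit the JPY at 3.75%, and buy CZK forward at 6.436 to cover the loan.
Arbitrage profit = |148,417,067.46 − 150,351,546.35| = JPY 1,934,479.

JPY 1,934,479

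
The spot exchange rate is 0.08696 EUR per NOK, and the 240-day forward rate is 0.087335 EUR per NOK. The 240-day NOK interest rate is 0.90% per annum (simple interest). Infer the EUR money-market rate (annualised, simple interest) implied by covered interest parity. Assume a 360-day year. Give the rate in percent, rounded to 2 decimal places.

T = 240/360 years.
By CIP, F/S equals the EUR-to-NOK growth ratio: 0.087335/0.08696 = 1.0043123.
NOK growth factor: 1 + 0.0090×240/360 = 1.006000.
Hence g_EUR = 1.0103382.
r = (1.0103382 − 1)/(240/360) = 0.015507 → 1.55%.

1.55%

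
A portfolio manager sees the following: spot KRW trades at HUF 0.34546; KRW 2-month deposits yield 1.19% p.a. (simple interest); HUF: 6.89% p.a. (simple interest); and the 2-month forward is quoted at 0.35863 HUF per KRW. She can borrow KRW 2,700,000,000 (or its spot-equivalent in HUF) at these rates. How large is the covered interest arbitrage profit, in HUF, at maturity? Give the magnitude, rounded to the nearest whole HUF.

HUF 26,768,476

T = 2/12 years.
Invest the KRW and cover forward: 2,700,000,000 × 1.00198333333 × 0.35863 = HUF 970,221,463.65.
Convert at spot and invest in HUF: 2,700,000,000 × 0.34546 × 1.01148333333 = HUF 943,452,987.30.
The quoted forward overvalues KRW, so borrow HUF, buy KRW at spot, deposit the KRW at 1.19%, and sell the proceeds forward at 0.35863.
Arbitrage profit = |970,221,463.65 − 943,452,987.30| = HUF 26,768,476.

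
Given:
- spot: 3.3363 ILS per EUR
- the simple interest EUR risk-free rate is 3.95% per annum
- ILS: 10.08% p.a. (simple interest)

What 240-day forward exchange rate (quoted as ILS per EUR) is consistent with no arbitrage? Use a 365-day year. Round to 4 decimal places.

3.4674

T = 240/365 years.
ILS growth factor: 1 + 0.1008×240/365 = 1.0662795.
EUR accumulates by 1 + 0.0395×240/365 = 1.0259726.
Forward (ILS per EUR) = 3.3363 × 1.0662795 / 1.0259726 = 3.467372.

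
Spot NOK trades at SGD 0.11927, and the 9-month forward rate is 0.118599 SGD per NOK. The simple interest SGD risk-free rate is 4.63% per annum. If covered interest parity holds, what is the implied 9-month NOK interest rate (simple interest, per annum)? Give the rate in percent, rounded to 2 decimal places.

5.41%

T = 9/12 years.
CIP gives F = S · g_SGD/g_NOK, so g_SGD/g_NOK = 0.118599/0.11927 = 0.9943741.
The SGD side grows by 1 + 0.0463×9/12 = 1.034725.
That pins the NOK growth at 1.0405792.
r = (1.0405792 − 1)/(9/12) = 0.054106 → 5.41%.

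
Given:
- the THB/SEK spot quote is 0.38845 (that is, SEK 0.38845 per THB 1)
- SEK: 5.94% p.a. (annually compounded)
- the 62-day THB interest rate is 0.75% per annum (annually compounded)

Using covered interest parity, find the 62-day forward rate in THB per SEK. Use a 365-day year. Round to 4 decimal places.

2.5525

T = 62/365 years.
SEK accumulates by (1 + 0.0594)^(62/365) = 1.0098497.
Growth of 1 THB over T: (1 + 0.0075)^(62/365) = 1.001270.
Forward (SEK per THB) = 0.38845 × 1.0098497 / 1.001270 = 0.3917786.
Invert for THB per SEK: 1 / 0.3917786 = 2.5525.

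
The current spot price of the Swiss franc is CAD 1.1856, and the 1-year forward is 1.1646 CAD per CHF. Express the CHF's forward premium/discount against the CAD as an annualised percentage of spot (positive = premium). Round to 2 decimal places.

T = 1 year.
CHF trades forward at -1.77126% vs spot over the period.
Annualise by dividing by T: -0.0177126 / 1 = -0.017713 → -1.77%.

-1.77%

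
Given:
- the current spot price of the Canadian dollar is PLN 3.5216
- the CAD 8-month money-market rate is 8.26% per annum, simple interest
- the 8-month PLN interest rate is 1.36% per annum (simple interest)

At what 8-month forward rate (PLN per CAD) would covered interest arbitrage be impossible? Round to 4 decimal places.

3.3681

T = 8/12 years.
PLN accumulates by 1 + 0.0136×8/12 = 1.0090667.
CAD growth factor: 1 + 0.0826×8/12 = 1.0550667.
Forward (PLN per CAD) = 3.5216 × 1.0090667 / 1.0550667 = 3.368061.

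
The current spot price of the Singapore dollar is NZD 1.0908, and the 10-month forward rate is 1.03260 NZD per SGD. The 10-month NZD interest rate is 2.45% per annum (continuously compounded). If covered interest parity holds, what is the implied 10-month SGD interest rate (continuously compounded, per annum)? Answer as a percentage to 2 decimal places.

9.03%

T = 10/12 years.
By CIP, F/S equals the NZD-to-SGD growth ratio: 1.0326/1.0908 = 0.9466447.
The NZD side grows by e^(0.0245×10/12) = 1.0206265.
Hence g_SGD = 1.0781516.
r = ln(1.0781516)/(10/12) = 0.090298 → 9.03%.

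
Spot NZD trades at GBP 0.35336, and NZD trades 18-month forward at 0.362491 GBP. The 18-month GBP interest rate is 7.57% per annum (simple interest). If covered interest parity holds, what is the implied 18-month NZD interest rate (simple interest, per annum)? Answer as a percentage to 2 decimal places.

5.70%

T = 18/12 years.
CIP gives F = S · g_GBP/g_NZD, so g_GBP/g_NZD = 0.362491/0.35336 = 1.0258405.
GBP growth factor: 1 + 0.0757×18/12 = 1.113550.
Hence g_NZD = 1.0855001.
(1.0855001 − 1)/T = 0.057000, i.e. 5.70%.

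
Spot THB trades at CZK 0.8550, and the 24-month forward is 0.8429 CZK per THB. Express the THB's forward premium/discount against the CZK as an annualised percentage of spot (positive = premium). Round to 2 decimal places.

-0.71%

T = 2 years.
(F − S)/S = (0.8429 − 0.855)/0.855 = -0.0141520.
Per annum: -0.0141520 / 2 = -0.007076 = -0.71%.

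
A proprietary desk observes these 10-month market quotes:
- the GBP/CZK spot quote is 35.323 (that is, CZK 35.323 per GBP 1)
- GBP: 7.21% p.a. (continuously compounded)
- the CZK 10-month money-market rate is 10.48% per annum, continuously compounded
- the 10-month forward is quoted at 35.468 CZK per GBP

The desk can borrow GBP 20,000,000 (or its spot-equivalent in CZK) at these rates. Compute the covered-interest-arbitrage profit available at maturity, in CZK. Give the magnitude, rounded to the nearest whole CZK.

T = 10/12 years.
Invest the GBP and cover forward: 20,000,000 × 1.06192503661 × 35.468 = CZK 753,287,143.97.
Convert at spot and invest in CZK: 20,000,000 × 35.323 × 1.09126037256 = CZK 770,931,802.80.
The quoted forward undervalues GBP, so borrow GBP, convert to CZK at spot, deposit the CZK at 10.48%, and buy GBP forward at 35.468 to cover the loan.
Arbitrage profit = |753,287,143.97 − 770,931,802.80| = CZK 17,644,659.

CZK 17,644,659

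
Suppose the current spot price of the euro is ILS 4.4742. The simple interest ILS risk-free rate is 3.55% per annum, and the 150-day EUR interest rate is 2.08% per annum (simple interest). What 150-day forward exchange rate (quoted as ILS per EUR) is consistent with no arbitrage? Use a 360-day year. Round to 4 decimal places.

T = 150/360 years.
ILS growth factor: 1 + 0.0355×150/360 = 1.0147917.
EUR accumulates by 1 + 0.0208×150/360 = 1.0086667.
So F = 4.4742 × 1.0147917 / 1.0086667 = 4.501369 (ILS/EUR).

4.5014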